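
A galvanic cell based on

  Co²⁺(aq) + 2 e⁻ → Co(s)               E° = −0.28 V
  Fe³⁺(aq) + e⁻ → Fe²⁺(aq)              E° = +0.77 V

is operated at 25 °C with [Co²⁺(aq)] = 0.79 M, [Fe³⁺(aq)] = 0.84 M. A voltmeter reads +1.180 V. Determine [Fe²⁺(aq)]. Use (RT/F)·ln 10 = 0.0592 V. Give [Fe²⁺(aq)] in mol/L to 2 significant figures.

Fe³⁺/Fe²⁺ is the cathode (higher E°); E°cell = +0.77 − (−0.28) = +1.05 V with n = 2.
Since E = E° − (0.0592/n)·log Q, log Q = n(E° − E)/0.0592 = −4.392.
Balancing electrons gives 2 Fe³⁺(aq) + Co(s) → 2 Fe²⁺(aq) + Co²⁺(aq); thus Q = ([Fe²⁺(aq)]^2·[Co²⁺(aq)]) / [Fe³⁺(aq)]^2.
Solving for the unknown gives log [Fe²⁺(aq)] = −2.221, so [Fe²⁺(aq)] ≈ 0.0060 M.

0.0060 M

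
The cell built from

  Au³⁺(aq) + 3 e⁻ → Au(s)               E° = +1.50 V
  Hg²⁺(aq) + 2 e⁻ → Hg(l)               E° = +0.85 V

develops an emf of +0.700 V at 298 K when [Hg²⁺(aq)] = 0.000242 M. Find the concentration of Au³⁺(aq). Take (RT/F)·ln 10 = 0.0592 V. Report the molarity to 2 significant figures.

Au³⁺/Au is the cathode (higher E°); E°cell = +1.50 − (+0.85) = +0.65 V with n = 6.
Rearranging E = E° − (0.0592/n)·log Q gives log Q = 6(+0.65 − (+0.700))/0.0592 = −5.068.
Balancing electrons gives 2 Au³⁺(aq) + 3 Hg(l) → 2 Au(s) + 3 Hg²⁺(aq); thus Q = [Hg²⁺(aq)]^3 / [Au³⁺(aq)]^2.
Substituting the known concentrations and solving, log [Au³⁺(aq)] = −2.890 and [Au³⁺(aq)] = 0.0013 M.

0.0013 M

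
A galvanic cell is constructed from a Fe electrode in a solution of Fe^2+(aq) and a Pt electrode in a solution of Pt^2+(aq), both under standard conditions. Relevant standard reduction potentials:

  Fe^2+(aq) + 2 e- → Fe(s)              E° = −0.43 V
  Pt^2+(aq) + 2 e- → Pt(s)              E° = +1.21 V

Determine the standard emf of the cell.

+1.64 V

Of the two couples in this cell, the one with the more positive reduction potential is reduced at the cathode: here that is Pt²⁺/Pt (+1.21 V); Fe²⁺/Fe (−0.43 V) is the anode.
E°cell = E°(cathode) − E°(anode) = +1.21 − (−0.43) = +1.64 V.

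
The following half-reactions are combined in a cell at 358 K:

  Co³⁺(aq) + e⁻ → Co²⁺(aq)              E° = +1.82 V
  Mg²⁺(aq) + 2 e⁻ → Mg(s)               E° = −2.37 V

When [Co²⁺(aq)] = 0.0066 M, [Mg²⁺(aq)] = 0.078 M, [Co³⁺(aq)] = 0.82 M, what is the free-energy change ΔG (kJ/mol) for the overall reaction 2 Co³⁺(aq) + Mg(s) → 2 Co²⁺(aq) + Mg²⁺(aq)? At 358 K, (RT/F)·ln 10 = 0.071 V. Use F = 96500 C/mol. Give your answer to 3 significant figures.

−845 kJ/mol

The standard cell potential is +1.82 − (−2.37) = +4.19 V, with n = 2 electrons in the balanced equation.
The reaction quotient is ([Co²⁺(aq)]^2·[Mg²⁺(aq)]) / [Co³⁺(aq)]^2 = 5.05×10^−6; by Nernst, E = +4.19 − (0.071/2)(−5.296) = +4.3780 V.
Then ΔG = −nFE = −2 × 96500 × +4.3780 J/mol = −845 kJ/mol.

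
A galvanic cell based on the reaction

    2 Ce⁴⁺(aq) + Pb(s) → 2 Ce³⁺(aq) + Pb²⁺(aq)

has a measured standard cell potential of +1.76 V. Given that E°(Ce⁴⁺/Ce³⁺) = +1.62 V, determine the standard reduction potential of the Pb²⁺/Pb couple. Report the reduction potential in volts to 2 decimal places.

−0.14 V

In the reaction as written the Ce⁴⁺/Ce³⁺ couple is reduced (cathode) and Pb²⁺/Pb is oxidized (anode), so E°cell = E°(Ce⁴⁺/Ce³⁺) − E°(Pb²⁺/Pb).
E°(Pb²⁺/Pb) = E°(cathode) − E°cell = +1.62 − (+1.76) = −0.14 V.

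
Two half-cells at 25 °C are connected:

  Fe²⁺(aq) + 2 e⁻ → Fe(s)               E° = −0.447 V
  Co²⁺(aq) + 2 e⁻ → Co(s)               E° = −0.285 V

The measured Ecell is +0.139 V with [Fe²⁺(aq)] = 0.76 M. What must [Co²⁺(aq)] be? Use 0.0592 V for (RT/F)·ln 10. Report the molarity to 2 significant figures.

0.13 M

The Co²⁺/Co couple has the larger reduction potential, so it is the cathode: E°cell = −0.285 − (−0.447) = +0.162 V and n = 2.
From the Nernst equation, log Q = n(E° − E)/0.0592 = 2·(+0.162 − (+0.139))/0.0592 = 0.777.
The balanced reaction is Co²⁺(aq) + Fe(s) → Co(s) + Fe²⁺(aq), so Q = [Fe²⁺(aq)] / [Co²⁺(aq)].
Isolating [Co²⁺(aq)] in Q = 10^{0.777} yields log [Co²⁺(aq)] = −0.896, i.e. 0.13 M.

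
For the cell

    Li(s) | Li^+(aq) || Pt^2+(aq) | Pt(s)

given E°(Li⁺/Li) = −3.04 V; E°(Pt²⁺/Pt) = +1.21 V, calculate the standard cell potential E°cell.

By convention the left-hand electrode in cell notation is the anode (oxidation) and the right-hand electrode is the cathode (reduction).
E°cell = E°(right) − E°(left) = +1.21 − (−3.04) = +4.25 V.

+4.25 V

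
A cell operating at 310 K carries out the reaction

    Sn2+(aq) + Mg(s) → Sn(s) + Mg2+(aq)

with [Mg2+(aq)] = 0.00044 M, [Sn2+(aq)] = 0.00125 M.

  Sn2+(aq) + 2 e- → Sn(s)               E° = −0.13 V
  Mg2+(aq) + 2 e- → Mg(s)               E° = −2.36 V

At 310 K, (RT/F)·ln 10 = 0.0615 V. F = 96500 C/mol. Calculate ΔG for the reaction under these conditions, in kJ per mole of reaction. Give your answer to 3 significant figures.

The standard cell potential is −0.13 − (−2.36) = +2.23 V, with n = 2 electrons in the balanced equation.
Q = [Mg2+(aq)] / [Sn2+(aq)] = 0.352, so log Q = −0.453 and E = +2.23 − (0.0615/2)(−0.453) = +2.2439 V.
Then ΔG = −nFE = −2 × 96500 × +2.2439 J/mol = −433 kJ/mol.

−433 kJ/mol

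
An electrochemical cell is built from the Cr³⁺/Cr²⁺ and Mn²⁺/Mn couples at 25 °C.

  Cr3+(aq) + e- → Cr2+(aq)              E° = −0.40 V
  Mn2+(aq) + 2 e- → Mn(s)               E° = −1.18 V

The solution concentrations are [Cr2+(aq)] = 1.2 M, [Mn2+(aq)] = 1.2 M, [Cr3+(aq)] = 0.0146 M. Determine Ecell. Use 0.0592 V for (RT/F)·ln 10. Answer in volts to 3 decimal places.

Since E°(Cr³⁺/Cr²⁺) > E°(Mn²⁺/Mn), Cr³⁺/Cr²⁺ serves as the cathode.
E°cell = −0.40 − (−1.18) = +0.78 V, with n = 2 electrons transferred.
Balancing gives 2 Cr3+(aq) + Mn(s) → 2 Cr2+(aq) + Mn2+(aq); hence Q = ([Cr2+(aq)]^2·[Mn2+(aq)]) / [Cr3+(aq)]^2 = 8.11×10^3 (log Q = 3.909).
Applying E = E° − (RT ln10/nF)·log Q gives +0.78 − (0.0592/2)(3.909) = +0.664 V.

+0.664 V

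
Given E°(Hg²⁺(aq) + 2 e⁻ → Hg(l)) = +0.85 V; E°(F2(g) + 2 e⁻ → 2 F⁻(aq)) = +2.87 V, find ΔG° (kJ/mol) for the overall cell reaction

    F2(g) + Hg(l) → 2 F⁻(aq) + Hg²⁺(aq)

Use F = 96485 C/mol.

−390 kJ/mol

In the reaction as written F2(g) is reduced, so the F₂/F⁻ couple is the cathode and Hg²⁺/Hg is the anode.
E°cell = +2.87 − (+0.85) = +2.02 V; balancing electrons gives n = 2.
ΔG° = −nFE°cell = −(2)(96485)(+2.02) J/mol = −390 kJ/mol.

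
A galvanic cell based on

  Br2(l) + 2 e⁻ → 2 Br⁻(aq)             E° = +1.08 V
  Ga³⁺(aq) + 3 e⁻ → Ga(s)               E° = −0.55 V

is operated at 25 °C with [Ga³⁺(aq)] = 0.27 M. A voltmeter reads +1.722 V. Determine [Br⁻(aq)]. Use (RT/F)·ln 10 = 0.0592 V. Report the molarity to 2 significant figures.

With Br₂/Br⁻ at the cathode and Ga³⁺/Ga at the anode, E°cell = +1.08 − (−0.55) = +1.63 V (n = 6).
From the Nernst equation, log Q = n(E° − E)/0.0592 = 6·(+1.63 − (+1.722))/0.0592 = −9.324.
For 3 Br2(l) + 2 Ga(s) → 6 Br⁻(aq) + 2 Ga³⁺(aq), the reaction quotient is Q = [Br⁻(aq)]^6·[Ga³⁺(aq)]^2.
Isolating [Br⁻(aq)] in Q = 10^{−9.324} yields log [Br⁻(aq)] = −1.364, i.e. 0.043 M.

0.043 M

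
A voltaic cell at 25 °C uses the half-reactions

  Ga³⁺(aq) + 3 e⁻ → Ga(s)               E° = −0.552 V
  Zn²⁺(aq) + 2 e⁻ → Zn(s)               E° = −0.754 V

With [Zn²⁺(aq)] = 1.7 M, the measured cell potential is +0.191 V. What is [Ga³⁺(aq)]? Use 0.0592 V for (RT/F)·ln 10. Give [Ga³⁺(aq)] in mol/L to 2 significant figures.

With Ga³⁺/Ga at the cathode and Zn²⁺/Zn at the anode, E°cell = −0.552 − (−0.754) = +0.202 V (n = 6).
Rearranging E = E° − (0.0592/n)·log Q gives log Q = 6(+0.202 − (+0.191))/0.0592 = 1.115.
For 2 Ga³⁺(aq) + 3 Zn(s) → 2 Ga(s) + 3 Zn²⁺(aq), the reaction quotient is Q = [Zn²⁺(aq)]^3 / [Ga³⁺(aq)]^2.
Isolating [Ga³⁺(aq)] in Q = 10^{1.115} yields log [Ga³⁺(aq)] = −0.212, i.e. 0.61 M.

0.61 M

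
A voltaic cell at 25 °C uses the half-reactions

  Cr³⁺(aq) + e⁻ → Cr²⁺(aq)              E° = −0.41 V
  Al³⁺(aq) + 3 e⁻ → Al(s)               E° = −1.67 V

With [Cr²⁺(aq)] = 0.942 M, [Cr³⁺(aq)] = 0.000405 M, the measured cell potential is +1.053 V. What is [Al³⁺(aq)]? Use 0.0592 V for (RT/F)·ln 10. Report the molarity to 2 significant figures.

2.5 M

Cr³⁺/Cr²⁺ is the cathode (higher E°); E°cell = −0.41 − (−1.67) = +1.26 V with n = 3.
From the Nernst equation, log Q = n(E° − E)/0.0592 = 3·(+1.26 − (+1.053))/0.0592 = 10.490.
For 3 Cr³⁺(aq) + Al(s) → 3 Cr²⁺(aq) + Al³⁺(aq), the reaction quotient is Q = ([Cr²⁺(aq)]^3·[Al³⁺(aq)]) / [Cr³⁺(aq)]^3.
Substituting the known concentrations and solving, log [Al³⁺(aq)] = 0.390 and [Al³⁺(aq)] = 2.5 M.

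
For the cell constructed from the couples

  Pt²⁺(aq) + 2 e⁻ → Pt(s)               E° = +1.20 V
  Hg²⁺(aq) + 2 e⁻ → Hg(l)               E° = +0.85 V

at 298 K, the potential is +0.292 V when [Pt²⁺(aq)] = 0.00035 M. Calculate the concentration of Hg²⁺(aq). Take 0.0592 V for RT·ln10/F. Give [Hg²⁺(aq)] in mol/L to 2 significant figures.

Pt²⁺/Pt is the cathode (higher E°); E°cell = +1.20 − (+0.85) = +0.35 V with n = 2.
Rearranging E = E° − (0.0592/n)·log Q gives log Q = 2(+0.35 − (+0.292))/0.0592 = 1.959.
For Pt²⁺(aq) + Hg(l) → Pt(s) + Hg²⁺(aq), the reaction quotient is Q = [Hg²⁺(aq)] / [Pt²⁺(aq)].
Solving for the unknown gives log [Hg²⁺(aq)] = −1.497, so [Hg²⁺(aq)] ≈ 0.032 M.

0.032 M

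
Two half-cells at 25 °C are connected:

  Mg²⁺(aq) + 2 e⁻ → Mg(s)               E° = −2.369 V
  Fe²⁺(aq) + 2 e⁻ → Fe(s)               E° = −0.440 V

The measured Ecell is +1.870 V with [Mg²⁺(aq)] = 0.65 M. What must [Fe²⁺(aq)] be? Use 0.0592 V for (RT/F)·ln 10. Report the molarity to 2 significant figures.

Fe²⁺/Fe is the cathode (higher E°); E°cell = −0.440 − (−2.369) = +1.929 V with n = 2.
Since E = E° − (0.0592/n)·log Q, log Q = n(E° − E)/0.0592 = 1.993.
The balanced reaction is Fe²⁺(aq) + Mg(s) → Fe(s) + Mg²⁺(aq), so Q = [Mg²⁺(aq)] / [Fe²⁺(aq)].
Solving for the unknown gives log [Fe²⁺(aq)] = −2.180, so [Fe²⁺(aq)] ≈ 0.0066 M.

0.0066 M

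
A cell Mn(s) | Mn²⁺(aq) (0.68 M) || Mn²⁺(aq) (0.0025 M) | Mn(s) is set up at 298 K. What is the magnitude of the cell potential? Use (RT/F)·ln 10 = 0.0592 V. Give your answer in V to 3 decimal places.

0.072 V

For a concentration cell E°cell = 0, since both electrodes use the same couple.
The compartment with the higher Mn²⁺(aq) concentration (0.68 M) acts as the cathode; ions are reduced there and produced at the dilute (0.0025 M) anode.
With n = 2, Ecell = −(0.0592/2)·log([dilute]/[conc]) = −(0.0592/2)·log(0.0025/0.68) = +0.072 V.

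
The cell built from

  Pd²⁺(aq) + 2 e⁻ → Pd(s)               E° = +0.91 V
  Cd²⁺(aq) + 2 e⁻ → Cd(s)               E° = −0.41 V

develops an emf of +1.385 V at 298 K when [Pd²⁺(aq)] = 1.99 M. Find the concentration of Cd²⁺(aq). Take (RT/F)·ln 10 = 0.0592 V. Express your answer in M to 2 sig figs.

With Pd²⁺/Pd at the cathode and Cd²⁺/Cd at the anode, E°cell = +0.91 − (−0.41) = +1.32 V (n = 2).
From the Nernst equation, log Q = n(E° − E)/0.0592 = 2·(+1.32 − (+1.385))/0.0592 = −2.196.
Balancing electrons gives Pd²⁺(aq) + Cd(s) → Pd(s) + Cd²⁺(aq); thus Q = [Cd²⁺(aq)] / [Pd²⁺(aq)].
Isolating [Cd²⁺(aq)] in Q = 10^{−2.196} yields log [Cd²⁺(aq)] = −1.897, i.e. 0.013 M.

0.013 M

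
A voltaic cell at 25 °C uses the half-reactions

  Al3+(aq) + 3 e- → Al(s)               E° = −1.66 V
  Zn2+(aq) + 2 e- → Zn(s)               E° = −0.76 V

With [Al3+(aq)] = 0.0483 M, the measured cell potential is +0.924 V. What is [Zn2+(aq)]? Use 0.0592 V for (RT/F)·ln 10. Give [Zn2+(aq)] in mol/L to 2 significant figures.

0.86 M

With Zn²⁺/Zn at the cathode and Al³⁺/Al at the anode, E°cell = −0.76 − (−1.66) = +0.90 V (n = 6).
Rearranging E = E° − (0.0592/n)·log Q gives log Q = 6(+0.90 − (+0.924))/0.0592 = −2.432.
The balanced reaction is 3 Zn2+(aq) + 2 Al(s) → 3 Zn(s) + 2 Al3+(aq), so Q = [Al3+(aq)]^2 / [Zn2+(aq)]^3.
Isolating [Zn2+(aq)] in Q = 10^{−2.432} yields log [Zn2+(aq)] = −0.067, i.e. 0.86 M.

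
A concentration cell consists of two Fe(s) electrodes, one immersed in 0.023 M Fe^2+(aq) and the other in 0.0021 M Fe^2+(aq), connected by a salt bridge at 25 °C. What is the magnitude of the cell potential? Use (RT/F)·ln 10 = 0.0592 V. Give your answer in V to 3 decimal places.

For a concentration cell E°cell = 0, since both electrodes use the same couple.
The compartment with the higher Fe^2+(aq) concentration (0.023 M) acts as the cathode; ions are reduced there and produced at the dilute (0.0021 M) anode.
With n = 2, Ecell = −(0.0592/2)·log([dilute]/[conc]) = −(0.0592/2)·log(0.0021/0.023) = +0.031 V.

0.031 V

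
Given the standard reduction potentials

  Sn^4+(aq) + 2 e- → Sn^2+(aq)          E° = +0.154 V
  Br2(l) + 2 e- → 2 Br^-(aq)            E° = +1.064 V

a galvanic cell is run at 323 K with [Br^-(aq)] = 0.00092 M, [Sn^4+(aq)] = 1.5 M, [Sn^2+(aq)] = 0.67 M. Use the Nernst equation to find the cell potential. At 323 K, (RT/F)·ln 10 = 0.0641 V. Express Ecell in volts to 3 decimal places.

+1.093 V

Br₂/Br⁻ is reduced (cathode, E° = +1.064 V) and Sn⁴⁺/Sn²⁺ is oxidized (anode).
E°cell = +1.064 − (+0.154) = +0.910 V, with n = 2 electrons transferred.
The balanced reaction is Br2(l) + Sn^2+(aq) → 2 Br^-(aq) + Sn^4+(aq), so Q = ([Br^-(aq)]^2·[Sn^4+(aq)]) / [Sn^2+(aq)] = 1.89×10^−6 and log Q = −5.722.
Applying E = E° − (RT ln10/nF)·log Q gives +0.910 − (0.0641/2)(−5.722) = +1.093 V.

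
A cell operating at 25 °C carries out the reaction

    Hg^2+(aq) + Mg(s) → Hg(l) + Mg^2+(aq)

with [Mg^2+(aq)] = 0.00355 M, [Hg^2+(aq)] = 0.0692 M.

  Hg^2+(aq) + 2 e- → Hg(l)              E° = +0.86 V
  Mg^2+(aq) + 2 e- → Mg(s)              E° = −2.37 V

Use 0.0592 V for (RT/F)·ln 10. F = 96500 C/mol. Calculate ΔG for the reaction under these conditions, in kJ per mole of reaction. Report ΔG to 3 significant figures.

With Hg²⁺/Hg reduced at the cathode, E°cell = +0.86 − (−2.37) = +3.23 V and n = 2.
The reaction quotient is [Mg^2+(aq)] / [Hg^2+(aq)] = 0.0513; by Nernst, E = +3.23 − (0.0592/2)(−1.290) = +3.2682 V.
Then ΔG = −nFE = −2 × 96500 × +3.2682 J/mol = −631 kJ/mol.

−631 kJ/mol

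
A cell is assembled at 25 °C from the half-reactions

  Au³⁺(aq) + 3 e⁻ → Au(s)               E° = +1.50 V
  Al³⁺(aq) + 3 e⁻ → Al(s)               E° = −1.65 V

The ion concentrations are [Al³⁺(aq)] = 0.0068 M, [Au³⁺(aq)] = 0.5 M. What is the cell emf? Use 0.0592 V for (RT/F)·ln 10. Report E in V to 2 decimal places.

The Au³⁺/Au couple has the more positive E°, so it is the cathode; Al³⁺/Al is the anode.
E°cell = E°cat − E°an = +1.50 − (−1.65) = +3.15 V; n = 3.
Balancing gives Au³⁺(aq) + Al(s) → Au(s) + Al³⁺(aq); hence Q = [Al³⁺(aq)] / [Au³⁺(aq)] = 0.0136 (log Q = −1.866).
By the Nernst equation, E = +3.15 − (0.0592/3)·(−1.866) = +3.19 V.

+3.19 V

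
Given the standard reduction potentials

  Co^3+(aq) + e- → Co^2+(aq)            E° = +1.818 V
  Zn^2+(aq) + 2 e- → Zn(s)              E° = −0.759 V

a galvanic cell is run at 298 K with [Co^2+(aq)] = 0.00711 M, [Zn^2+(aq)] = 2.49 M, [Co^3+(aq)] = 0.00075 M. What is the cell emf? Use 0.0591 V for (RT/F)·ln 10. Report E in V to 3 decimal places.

+2.508 V

The Co³⁺/Co²⁺ couple has the more positive E°, so it is the cathode; Zn²⁺/Zn is the anode.
The standard potential is +1.818 − (−0.759) = +2.577 V and the balanced reaction transfers n = 2 electrons.
For the overall reaction 2 Co^3+(aq) + Zn(s) → 2 Co^2+(aq) + Zn^2+(aq), Q = ([Co^2+(aq)]^2·[Zn^2+(aq)]) / [Co^3+(aq)]^2 = 224, giving log Q = 2.350.
E = E° − (0.0591/n)·log Q = +2.577 − (0.0591/2)(2.350) = +2.508 V.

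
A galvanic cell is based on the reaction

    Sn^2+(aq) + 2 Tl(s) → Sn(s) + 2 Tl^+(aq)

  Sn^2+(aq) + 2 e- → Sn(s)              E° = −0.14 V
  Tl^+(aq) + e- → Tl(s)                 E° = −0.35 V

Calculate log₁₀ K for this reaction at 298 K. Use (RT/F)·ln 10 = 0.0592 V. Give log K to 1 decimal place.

The Sn²⁺/Sn couple is reduced (cathode); E°cell = −0.14 − (−0.35) = +0.21 V with n = 2.
At equilibrium E = 0, so log K = nE°cell / 0.0592 = (2)(+0.21) / 0.0592 = 7.1.

log K = 7.1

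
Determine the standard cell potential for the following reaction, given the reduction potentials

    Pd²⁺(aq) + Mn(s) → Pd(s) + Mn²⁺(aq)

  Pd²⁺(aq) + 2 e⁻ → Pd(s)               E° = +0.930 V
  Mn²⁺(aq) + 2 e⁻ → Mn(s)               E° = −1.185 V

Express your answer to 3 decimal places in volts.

+2.115 V

Pd²⁺(aq) gains electrons, so the Pd²⁺/Pd couple is the cathode; the Mn²⁺/Mn couple is the anode.
E°cell = E°(cathode) − E°(anode) = +0.930 − (−1.185) = +2.115 V.
The positive value indicates the reaction is spontaneous as written.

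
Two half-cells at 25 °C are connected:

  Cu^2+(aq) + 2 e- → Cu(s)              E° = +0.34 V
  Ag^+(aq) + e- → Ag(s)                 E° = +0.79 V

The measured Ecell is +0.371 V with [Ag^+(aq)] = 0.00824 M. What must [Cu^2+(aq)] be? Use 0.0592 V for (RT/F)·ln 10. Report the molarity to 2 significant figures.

The Ag⁺/Ag couple has the larger reduction potential, so it is the cathode: E°cell = +0.79 − (+0.34) = +0.45 V and n = 2.
From the Nernst equation, log Q = n(E° − E)/0.0592 = 2·(+0.45 − (+0.371))/0.0592 = 2.669.
Balancing electrons gives 2 Ag^+(aq) + Cu(s) → 2 Ag(s) + Cu^2+(aq); thus Q = [Cu^2+(aq)] / [Ag^+(aq)]^2.
Isolating [Cu^2+(aq)] in Q = 10^{2.669} yields log [Cu^2+(aq)] = −1.499, i.e. 0.032 M.

0.032 M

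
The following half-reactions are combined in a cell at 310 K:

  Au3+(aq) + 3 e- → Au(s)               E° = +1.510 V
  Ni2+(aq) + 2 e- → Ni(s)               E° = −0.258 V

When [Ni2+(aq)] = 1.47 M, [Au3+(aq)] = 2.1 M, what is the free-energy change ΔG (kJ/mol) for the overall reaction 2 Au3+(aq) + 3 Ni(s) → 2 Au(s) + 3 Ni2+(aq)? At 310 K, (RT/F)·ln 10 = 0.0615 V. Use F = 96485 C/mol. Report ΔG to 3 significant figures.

−1020 kJ/mol

E°cell = +1.510 − (−0.258) = +1.768 V; the balanced reaction transfers n = 6 electrons.
The reaction quotient is [Ni2+(aq)]^3 / [Au3+(aq)]^2 = 0.72; by Nernst, E = +1.768 − (0.0615/6)(−0.142) = +1.7695 V.
ΔG = −nFE = −(6)(96485)(+1.7695) J/mol = −1020 kJ/mol.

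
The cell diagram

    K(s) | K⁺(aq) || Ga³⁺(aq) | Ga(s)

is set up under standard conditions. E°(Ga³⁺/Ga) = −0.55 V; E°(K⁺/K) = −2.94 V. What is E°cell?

+2.39 V

By convention the left-hand electrode in cell notation is the anode (oxidation) and the right-hand electrode is the cathode (reduction).
E°cell = E°(right) − E°(left) = −0.55 − (−2.94) = +2.39 V.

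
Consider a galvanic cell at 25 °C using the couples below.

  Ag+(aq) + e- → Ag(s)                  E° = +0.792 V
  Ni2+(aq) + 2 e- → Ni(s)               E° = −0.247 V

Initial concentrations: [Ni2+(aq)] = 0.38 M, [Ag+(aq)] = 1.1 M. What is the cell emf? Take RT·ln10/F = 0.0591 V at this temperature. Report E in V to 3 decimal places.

The Ag⁺/Ag couple has the more positive E°, so it is the cathode; Ni²⁺/Ni is the anode.
E°cell = +0.792 − (−0.247) = +1.039 V, with n = 2 electrons transferred.
The balanced reaction is 2 Ag+(aq) + Ni(s) → 2 Ag(s) + Ni2+(aq), so Q = [Ni2+(aq)] / [Ag+(aq)]^2 = 0.314 and log Q = −0.503.
Applying E = E° − (RT ln10/nF)·log Q gives +1.039 − (0.0591/2)(−0.503) = +1.054 V.

+1.054 V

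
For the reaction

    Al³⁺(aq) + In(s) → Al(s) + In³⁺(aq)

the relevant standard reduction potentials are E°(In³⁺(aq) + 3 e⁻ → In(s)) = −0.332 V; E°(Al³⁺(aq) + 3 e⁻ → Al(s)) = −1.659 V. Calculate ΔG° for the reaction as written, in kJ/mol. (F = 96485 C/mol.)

In the reaction as written Al³⁺(aq) is reduced, so the Al³⁺/Al couple is the cathode and In³⁺/In is the anode.
E°cell = −1.659 − (−0.332) = −1.327 V; balancing electrons gives n = 3.
ΔG° = −nFE°cell = −(3)(96485)(−1.327) J/mol = +384 kJ/mol.

+384 kJ/mol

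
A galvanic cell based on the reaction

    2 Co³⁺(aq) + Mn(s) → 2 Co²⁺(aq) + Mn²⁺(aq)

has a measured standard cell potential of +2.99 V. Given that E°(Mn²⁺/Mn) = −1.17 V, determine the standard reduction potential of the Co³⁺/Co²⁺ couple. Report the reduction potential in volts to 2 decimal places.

In the reaction as written the Co³⁺/Co²⁺ couple is reduced (cathode) and Mn²⁺/Mn is oxidized (anode), so E°cell = E°(Co³⁺/Co²⁺) − E°(Mn²⁺/Mn).
E°(Co³⁺/Co²⁺) = E°cell + E°(anode) = +2.99 + (−1.17) = +1.82 V.

+1.82 V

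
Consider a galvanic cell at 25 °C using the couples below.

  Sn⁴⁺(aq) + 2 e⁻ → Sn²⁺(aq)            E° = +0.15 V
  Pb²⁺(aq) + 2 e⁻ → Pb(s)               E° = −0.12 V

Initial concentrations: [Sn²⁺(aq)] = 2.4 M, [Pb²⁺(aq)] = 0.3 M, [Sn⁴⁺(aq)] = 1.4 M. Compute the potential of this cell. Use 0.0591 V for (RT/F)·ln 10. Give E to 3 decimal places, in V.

+0.279 V

Since E°(Sn⁴⁺/Sn²⁺) > E°(Pb²⁺/Pb), Sn⁴⁺/Sn²⁺ serves as the cathode.
E°cell = E°cat − E°an = +0.15 − (−0.12) = +0.27 V; n = 2.
For the overall reaction Sn⁴⁺(aq) + Pb(s) → Sn²⁺(aq) + Pb²⁺(aq), Q = ([Sn²⁺(aq)]·[Pb²⁺(aq)]) / [Sn⁴⁺(aq)] = 0.514, giving log Q = −0.289.
By the Nernst equation, E = +0.27 − (0.0591/2)·(−0.289) = +0.279 V.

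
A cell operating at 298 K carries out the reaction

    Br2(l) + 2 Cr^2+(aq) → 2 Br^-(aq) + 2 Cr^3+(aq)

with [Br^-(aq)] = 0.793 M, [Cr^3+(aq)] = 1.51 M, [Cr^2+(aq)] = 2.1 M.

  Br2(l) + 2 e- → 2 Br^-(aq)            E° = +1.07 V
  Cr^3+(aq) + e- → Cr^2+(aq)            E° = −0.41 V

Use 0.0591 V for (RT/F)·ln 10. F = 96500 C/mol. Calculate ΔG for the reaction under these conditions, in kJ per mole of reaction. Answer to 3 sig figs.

−288 kJ/mol

With Br₂/Br⁻ reduced at the cathode, E°cell = +1.07 − (−0.41) = +1.48 V and n = 2.
Q = ([Br^-(aq)]^2·[Cr^3+(aq)]^2) / [Cr^2+(aq)]^2 = 0.325, so log Q = −0.488 and E = +1.48 − (0.0591/2)(−0.488) = +1.4944 V.
Then ΔG = −nFE = −2 × 96500 × +1.4944 J/mol = −288 kJ/mol.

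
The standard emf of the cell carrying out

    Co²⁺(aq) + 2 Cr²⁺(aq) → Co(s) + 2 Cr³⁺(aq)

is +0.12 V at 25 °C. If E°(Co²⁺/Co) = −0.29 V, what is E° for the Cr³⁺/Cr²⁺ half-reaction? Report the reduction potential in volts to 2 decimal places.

−0.41 V

In the reaction as written the Co²⁺/Co couple is reduced (cathode) and Cr³⁺/Cr²⁺ is oxidized (anode), so E°cell = E°(Co²⁺/Co) − E°(Cr³⁺/Cr²⁺).
E°(Cr³⁺/Cr²⁺) = E°(cathode) − E°cell = −0.29 − (+0.12) = −0.41 V.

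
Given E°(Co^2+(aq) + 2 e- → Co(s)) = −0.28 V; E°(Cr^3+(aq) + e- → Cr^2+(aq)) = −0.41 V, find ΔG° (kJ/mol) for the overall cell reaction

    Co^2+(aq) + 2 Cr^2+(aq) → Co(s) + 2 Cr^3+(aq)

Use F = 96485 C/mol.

−25.1 kJ/mol

In the reaction as written Co^2+(aq) is reduced, so the Co²⁺/Co couple is the cathode and Cr³⁺/Cr²⁺ is the anode.
E°cell = −0.28 − (−0.41) = +0.13 V; balancing electrons gives n = 2.
ΔG° = −nFE°cell = −(2)(96485)(+0.13) J/mol = −25.1 kJ/mol.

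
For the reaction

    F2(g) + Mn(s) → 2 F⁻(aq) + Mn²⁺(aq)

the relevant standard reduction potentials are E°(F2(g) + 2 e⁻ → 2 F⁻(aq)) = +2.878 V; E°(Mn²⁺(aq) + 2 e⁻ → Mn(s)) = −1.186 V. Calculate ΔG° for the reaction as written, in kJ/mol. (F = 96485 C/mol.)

In the reaction as written F2(g) is reduced, so the F₂/F⁻ couple is the cathode and Mn²⁺/Mn is the anode.
E°cell = +2.878 − (−1.186) = +4.064 V; balancing electrons gives n = 2.
ΔG° = −nFE°cell = −(2)(96485)(+4.064) J/mol = −784 kJ/mol.

−784 kJ/mol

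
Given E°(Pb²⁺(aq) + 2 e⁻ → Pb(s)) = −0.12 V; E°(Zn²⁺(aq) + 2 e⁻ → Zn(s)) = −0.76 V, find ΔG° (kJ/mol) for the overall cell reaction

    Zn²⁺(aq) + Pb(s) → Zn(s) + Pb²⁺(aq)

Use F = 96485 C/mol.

In the reaction as written Zn²⁺(aq) is reduced, so the Zn²⁺/Zn couple is the cathode and Pb²⁺/Pb is the anode.
E°cell = −0.76 − (−0.12) = −0.64 V; balancing electrons gives n = 2.
ΔG° = −nFE°cell = −(2)(96485)(−0.64) J/mol = +124 kJ/mol.

+124 kJ/mol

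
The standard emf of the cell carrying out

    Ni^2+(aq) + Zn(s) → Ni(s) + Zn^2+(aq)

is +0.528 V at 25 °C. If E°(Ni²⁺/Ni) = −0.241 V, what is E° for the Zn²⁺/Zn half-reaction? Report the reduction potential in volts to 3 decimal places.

In the reaction as written the Ni²⁺/Ni couple is reduced (cathode) and Zn²⁺/Zn is oxidized (anode), so E°cell = E°(Ni²⁺/Ni) − E°(Zn²⁺/Zn).
E°(Zn²⁺/Zn) = E°(cathode) − E°cell = −0.241 − (+0.528) = −0.769 V.

−0.769 V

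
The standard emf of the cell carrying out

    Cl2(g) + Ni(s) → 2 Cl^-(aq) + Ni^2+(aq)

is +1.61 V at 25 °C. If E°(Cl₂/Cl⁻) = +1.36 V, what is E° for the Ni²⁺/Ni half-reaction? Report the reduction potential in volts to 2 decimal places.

−0.25 V

In the reaction as written the Cl₂/Cl⁻ couple is reduced (cathode) and Ni²⁺/Ni is oxidized (anode), so E°cell = E°(Cl₂/Cl⁻) − E°(Ni²⁺/Ni).
E°(Ni²⁺/Ni) = E°(cathode) − E°cell = +1.36 − (+1.61) = −0.25 V.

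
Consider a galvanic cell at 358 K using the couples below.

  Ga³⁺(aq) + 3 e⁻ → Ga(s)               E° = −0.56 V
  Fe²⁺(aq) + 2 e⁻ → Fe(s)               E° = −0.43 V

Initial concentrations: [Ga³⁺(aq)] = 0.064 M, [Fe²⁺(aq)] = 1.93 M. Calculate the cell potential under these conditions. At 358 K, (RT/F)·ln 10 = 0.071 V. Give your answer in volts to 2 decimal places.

+0.17 V

Since E°(Fe²⁺/Fe) > E°(Ga³⁺/Ga), Fe²⁺/Fe serves as the cathode.
The standard potential is −0.43 − (−0.56) = +0.13 V and the balanced reaction transfers n = 6 electrons.
For the overall reaction 3 Fe²⁺(aq) + 2 Ga(s) → 3 Fe(s) + 2 Ga³⁺(aq), Q = [Ga³⁺(aq)]^2 / [Fe²⁺(aq)]^3 = 0.00057, giving log Q = −3.244.
Applying E = E° − (RT ln10/nF)·log Q gives +0.13 − (0.071/6)(−3.244) = +0.17 V.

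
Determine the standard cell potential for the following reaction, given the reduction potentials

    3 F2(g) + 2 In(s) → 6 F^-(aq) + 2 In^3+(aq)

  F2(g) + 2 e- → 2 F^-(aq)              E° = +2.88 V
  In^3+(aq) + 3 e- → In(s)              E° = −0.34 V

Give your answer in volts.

+3.22 V

In the reaction as written, F2(g) is reduced (cathode) and In^3+(aq) is produced by oxidation at the anode.
E°cell = E°(cathode) − E°(anode) = +2.88 − (−0.34) = +3.22 V.
The positive value indicates the reaction is spontaneous as written.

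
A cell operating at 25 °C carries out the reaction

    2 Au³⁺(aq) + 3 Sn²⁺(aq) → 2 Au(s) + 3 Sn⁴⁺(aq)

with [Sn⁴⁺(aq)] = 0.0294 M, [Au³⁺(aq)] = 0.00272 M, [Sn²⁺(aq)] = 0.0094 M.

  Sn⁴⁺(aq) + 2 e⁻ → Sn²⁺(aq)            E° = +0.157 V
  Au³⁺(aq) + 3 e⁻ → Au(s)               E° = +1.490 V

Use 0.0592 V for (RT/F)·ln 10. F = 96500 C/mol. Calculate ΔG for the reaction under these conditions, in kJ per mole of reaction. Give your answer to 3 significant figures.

−734 kJ/mol

The standard cell potential is +1.490 − (+0.157) = +1.333 V, with n = 6 electrons in the balanced equation.
Q = [Sn⁴⁺(aq)]^3 / ([Au³⁺(aq)]^2·[Sn²⁺(aq)]^3) = 4.14×10^6, so log Q = 6.617 and E = +1.333 − (0.0592/6)(6.617) = +1.2677 V.
Finally ΔG = −nFE = −(6)(96500 C/mol)(+1.2677 V) = −734 kJ/mol.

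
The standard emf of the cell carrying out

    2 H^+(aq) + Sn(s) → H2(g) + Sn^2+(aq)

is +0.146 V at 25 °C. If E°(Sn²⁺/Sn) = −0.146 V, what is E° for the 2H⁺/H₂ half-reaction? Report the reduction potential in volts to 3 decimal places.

In the reaction as written the 2H⁺/H₂ couple is reduced (cathode) and Sn²⁺/Sn is oxidized (anode), so E°cell = E°(2H⁺/H₂) − E°(Sn²⁺/Sn).
E°(2H⁺/H₂) = E°cell + E°(anode) = +0.146 + (−0.146) = +0.000 V.

+0.000 V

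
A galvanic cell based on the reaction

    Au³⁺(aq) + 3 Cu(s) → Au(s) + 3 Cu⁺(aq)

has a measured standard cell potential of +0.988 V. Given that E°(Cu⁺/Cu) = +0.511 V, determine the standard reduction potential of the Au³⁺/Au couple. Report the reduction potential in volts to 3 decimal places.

In the reaction as written the Au³⁺/Au couple is reduced (cathode) and Cu⁺/Cu is oxidized (anode), so E°cell = E°(Au³⁺/Au) − E°(Cu⁺/Cu).
E°(Au³⁺/Au) = E°cell + E°(anode) = +0.988 + (+0.511) = +1.499 V.

+1.499 V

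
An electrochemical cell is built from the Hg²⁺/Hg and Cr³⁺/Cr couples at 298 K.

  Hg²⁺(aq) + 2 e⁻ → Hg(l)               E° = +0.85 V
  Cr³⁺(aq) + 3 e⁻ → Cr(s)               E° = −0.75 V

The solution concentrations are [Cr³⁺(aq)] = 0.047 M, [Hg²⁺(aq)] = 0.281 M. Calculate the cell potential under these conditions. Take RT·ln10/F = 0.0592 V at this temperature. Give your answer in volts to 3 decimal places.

+1.610 V

Since E°(Hg²⁺/Hg) > E°(Cr³⁺/Cr), Hg²⁺/Hg serves as the cathode.
E°cell = E°cat − E°an = +0.85 − (−0.75) = +1.60 V; n = 6.
Balancing gives 3 Hg²⁺(aq) + 2 Cr(s) → 3 Hg(l) + 2 Cr³⁺(aq); hence Q = [Cr³⁺(aq)]^2 / [Hg²⁺(aq)]^3 = 0.0996 (log Q = −1.002).
By the Nernst equation, E = +1.60 − (0.0592/6)·(−1.002) = +1.610 V.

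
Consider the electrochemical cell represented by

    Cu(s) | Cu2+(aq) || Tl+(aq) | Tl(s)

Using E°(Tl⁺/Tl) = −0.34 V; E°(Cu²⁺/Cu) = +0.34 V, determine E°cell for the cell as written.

By convention the left-hand electrode in cell notation is the anode (oxidation) and the right-hand electrode is the cathode (reduction).
E°cell = E°(right) − E°(left) = −0.34 − (+0.34) = −0.68 V.
The negative sign shows that, as written, the cell would require an external voltage to drive the reaction.

−0.68 V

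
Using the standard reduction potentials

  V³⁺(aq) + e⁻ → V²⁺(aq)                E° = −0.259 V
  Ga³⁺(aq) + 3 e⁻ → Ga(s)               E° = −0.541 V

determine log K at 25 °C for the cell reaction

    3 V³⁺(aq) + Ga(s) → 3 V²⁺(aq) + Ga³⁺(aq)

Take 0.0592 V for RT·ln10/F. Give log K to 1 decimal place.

The V³⁺/V²⁺ couple is reduced (cathode); E°cell = −0.259 − (−0.541) = +0.282 V with n = 3.
At equilibrium E = 0, so log K = nE°cell / 0.0592 = (3)(+0.282) / 0.0592 = 14.3.

log K = 14.3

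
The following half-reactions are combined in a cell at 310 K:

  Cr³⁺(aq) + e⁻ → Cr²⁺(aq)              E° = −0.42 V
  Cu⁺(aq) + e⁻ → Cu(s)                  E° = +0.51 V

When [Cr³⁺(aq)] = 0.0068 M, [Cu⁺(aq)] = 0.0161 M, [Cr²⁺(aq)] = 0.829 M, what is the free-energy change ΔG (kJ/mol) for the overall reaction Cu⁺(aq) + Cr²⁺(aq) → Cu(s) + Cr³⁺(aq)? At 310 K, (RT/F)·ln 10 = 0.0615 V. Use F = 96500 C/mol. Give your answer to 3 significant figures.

−91.5 kJ/mol

E°cell = +0.51 − (−0.42) = +0.93 V; the balanced reaction transfers n = 1 electron.
The reaction quotient is [Cr³⁺(aq)] / ([Cu⁺(aq)]·[Cr²⁺(aq)]) = 0.509; by Nernst, E = +0.93 − (0.0615/1)(−0.293) = +0.9480 V.
Then ΔG = −nFE = −1 × 96500 × +0.9480 J/mol = −91.5 kJ/mol.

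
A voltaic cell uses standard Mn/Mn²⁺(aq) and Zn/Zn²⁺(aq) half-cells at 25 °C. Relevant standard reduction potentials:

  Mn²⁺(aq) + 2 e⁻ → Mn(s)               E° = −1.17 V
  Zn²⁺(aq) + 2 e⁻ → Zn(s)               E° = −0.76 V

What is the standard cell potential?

+0.41 V

Of the two couples in this cell, the one with the more positive reduction potential is reduced at the cathode: here that is Zn²⁺/Zn (−0.76 V); Mn²⁺/Mn (−1.17 V) is the anode.
E°cell = E°(cathode) − E°(anode) = −0.76 − (−1.17) = +0.41 V.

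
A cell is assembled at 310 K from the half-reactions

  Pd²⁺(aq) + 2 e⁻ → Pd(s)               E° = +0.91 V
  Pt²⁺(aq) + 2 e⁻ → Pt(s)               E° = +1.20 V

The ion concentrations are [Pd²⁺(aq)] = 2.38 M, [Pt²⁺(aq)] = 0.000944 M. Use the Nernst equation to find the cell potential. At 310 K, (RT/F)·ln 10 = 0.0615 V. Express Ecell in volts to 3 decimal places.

Since E°(Pt²⁺/Pt) > E°(Pd²⁺/Pd), Pt²⁺/Pt serves as the cathode.
E°cell = +1.20 − (+0.91) = +0.29 V, with n = 2 electrons transferred.
The balanced reaction is Pt²⁺(aq) + Pd(s) → Pt(s) + Pd²⁺(aq), so Q = [Pd²⁺(aq)] / [Pt²⁺(aq)] = 2.52×10^3 and log Q = 3.402.
E = E° − (0.0615/n)·log Q = +0.29 − (0.0615/2)(3.402) = +0.185 V.

+0.185 V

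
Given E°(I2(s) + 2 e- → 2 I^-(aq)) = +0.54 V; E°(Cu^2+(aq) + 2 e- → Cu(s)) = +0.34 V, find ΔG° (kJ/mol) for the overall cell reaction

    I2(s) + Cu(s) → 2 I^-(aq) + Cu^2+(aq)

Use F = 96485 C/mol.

In the reaction as written I2(s) is reduced, so the I₂/I⁻ couple is the cathode and Cu²⁺/Cu is the anode.
E°cell = +0.54 − (+0.34) = +0.20 V; balancing electrons gives n = 2.
ΔG° = −nFE°cell = −(2)(96485)(+0.20) J/mol = −38.6 kJ/mol.

−38.6 kJ/mol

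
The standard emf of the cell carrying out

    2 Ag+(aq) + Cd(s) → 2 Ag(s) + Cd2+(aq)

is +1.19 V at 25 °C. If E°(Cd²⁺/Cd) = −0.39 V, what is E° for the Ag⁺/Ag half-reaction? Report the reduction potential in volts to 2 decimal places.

In the reaction as written the Ag⁺/Ag couple is reduced (cathode) and Cd²⁺/Cd is oxidized (anode), so E°cell = E°(Ag⁺/Ag) − E°(Cd²⁺/Cd).
E°(Ag⁺/Ag) = E°cell + E°(anode) = +1.19 + (−0.39) = +0.80 V.

+0.80 V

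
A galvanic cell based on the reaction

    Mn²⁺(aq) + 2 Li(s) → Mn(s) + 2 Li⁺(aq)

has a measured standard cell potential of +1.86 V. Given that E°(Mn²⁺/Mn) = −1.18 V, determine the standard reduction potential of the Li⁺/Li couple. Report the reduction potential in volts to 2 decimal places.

−3.04 V

In the reaction as written the Mn²⁺/Mn couple is reduced (cathode) and Li⁺/Li is oxidized (anode), so E°cell = E°(Mn²⁺/Mn) − E°(Li⁺/Li).
E°(Li⁺/Li) = E°(cathode) − E°cell = −1.18 − (+1.86) = −3.04 V.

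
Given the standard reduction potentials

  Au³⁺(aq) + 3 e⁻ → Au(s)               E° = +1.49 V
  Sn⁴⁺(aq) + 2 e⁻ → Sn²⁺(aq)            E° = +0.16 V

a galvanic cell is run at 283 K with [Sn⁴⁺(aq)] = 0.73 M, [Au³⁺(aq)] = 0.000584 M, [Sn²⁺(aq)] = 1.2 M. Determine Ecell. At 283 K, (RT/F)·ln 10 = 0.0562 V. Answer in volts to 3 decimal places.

Since E°(Au³⁺/Au) > E°(Sn⁴⁺/Sn²⁺), Au³⁺/Au serves as the cathode.
E°cell = +1.49 − (+0.16) = +1.33 V, with n = 6 electrons transferred.
Balancing gives 2 Au³⁺(aq) + 3 Sn²⁺(aq) → 2 Au(s) + 3 Sn⁴⁺(aq); hence Q = [Sn⁴⁺(aq)]^3 / ([Au³⁺(aq)]^2·[Sn²⁺(aq)]^3) = 6.6×10^5 (log Q = 5.820).
E = E° − (0.0562/n)·log Q = +1.33 − (0.0562/6)(5.820) = +1.275 V.

+1.275 V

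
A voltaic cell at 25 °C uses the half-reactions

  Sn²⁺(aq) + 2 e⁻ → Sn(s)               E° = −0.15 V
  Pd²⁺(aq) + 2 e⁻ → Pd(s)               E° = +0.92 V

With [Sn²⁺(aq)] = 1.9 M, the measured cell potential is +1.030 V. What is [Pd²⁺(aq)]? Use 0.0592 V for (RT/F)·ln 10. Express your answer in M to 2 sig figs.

0.085 M

With Pd²⁺/Pd at the cathode and Sn²⁺/Sn at the anode, E°cell = +0.92 − (−0.15) = +1.07 V (n = 2).
Rearranging E = E° − (0.0592/n)·log Q gives log Q = 2(+1.07 − (+1.030))/0.0592 = 1.351.
The balanced reaction is Pd²⁺(aq) + Sn(s) → Pd(s) + Sn²⁺(aq), so Q = [Sn²⁺(aq)] / [Pd²⁺(aq)].
Isolating [Pd²⁺(aq)] in Q = 10^{1.351} yields log [Pd²⁺(aq)] = −1.072, i.e. 0.085 M.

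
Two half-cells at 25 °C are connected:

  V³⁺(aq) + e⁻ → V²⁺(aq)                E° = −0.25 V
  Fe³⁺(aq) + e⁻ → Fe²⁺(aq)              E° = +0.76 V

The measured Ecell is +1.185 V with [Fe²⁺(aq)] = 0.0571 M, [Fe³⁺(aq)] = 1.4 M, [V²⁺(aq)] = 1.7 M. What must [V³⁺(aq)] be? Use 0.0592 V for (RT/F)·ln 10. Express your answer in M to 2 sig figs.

Fe³⁺/Fe²⁺ is the cathode (higher E°); E°cell = +0.76 − (−0.25) = +1.01 V with n = 1.
From the Nernst equation, log Q = n(E° − E)/0.0592 = 1·(+1.01 − (+1.185))/0.0592 = −2.956.
The balanced reaction is Fe³⁺(aq) + V²⁺(aq) → Fe²⁺(aq) + V³⁺(aq), so Q = ([Fe²⁺(aq)]·[V³⁺(aq)]) / ([Fe³⁺(aq)]·[V²⁺(aq)]).
Isolating [V³⁺(aq)] in Q = 10^{−2.956} yields log [V³⁺(aq)] = −1.336, i.e. 0.046 M.

0.046 M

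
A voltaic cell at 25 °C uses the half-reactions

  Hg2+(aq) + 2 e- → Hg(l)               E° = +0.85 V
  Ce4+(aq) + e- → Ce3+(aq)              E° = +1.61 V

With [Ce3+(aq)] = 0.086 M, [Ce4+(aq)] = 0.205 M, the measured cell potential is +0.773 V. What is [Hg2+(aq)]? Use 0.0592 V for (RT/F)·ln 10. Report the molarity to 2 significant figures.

The Ce⁴⁺/Ce³⁺ couple has the larger reduction potential, so it is the cathode: E°cell = +1.61 − (+0.85) = +0.76 V and n = 2.
Rearranging E = E° − (0.0592/n)·log Q gives log Q = 2(+0.76 − (+0.773))/0.0592 = −0.439.
Balancing electrons gives 2 Ce4+(aq) + Hg(l) → 2 Ce3+(aq) + Hg2+(aq); thus Q = ([Ce3+(aq)]^2·[Hg2+(aq)]) / [Ce4+(aq)]^2.
Isolating [Hg2+(aq)] in Q = 10^{−0.439} yields log [Hg2+(aq)] = 0.316, i.e. 2.1 M.

2.1 M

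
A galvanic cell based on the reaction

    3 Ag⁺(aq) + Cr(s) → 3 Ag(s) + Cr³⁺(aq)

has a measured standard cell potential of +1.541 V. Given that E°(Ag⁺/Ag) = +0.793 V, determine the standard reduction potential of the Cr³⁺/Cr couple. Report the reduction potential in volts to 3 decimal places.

In the reaction as written the Ag⁺/Ag couple is reduced (cathode) and Cr³⁺/Cr is oxidized (anode), so E°cell = E°(Ag⁺/Ag) − E°(Cr³⁺/Cr).
E°(Cr³⁺/Cr) = E°(cathode) − E°cell = +0.793 − (+1.541) = −0.748 V.

−0.748 V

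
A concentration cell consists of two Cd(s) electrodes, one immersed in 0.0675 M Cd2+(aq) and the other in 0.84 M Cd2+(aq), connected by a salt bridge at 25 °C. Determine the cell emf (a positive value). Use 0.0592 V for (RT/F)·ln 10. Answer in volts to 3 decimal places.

For a concentration cell E°cell = 0, since both electrodes use the same couple.
The compartment with the higher Cd2+(aq) concentration (0.84 M) acts as the cathode; ions are reduced there and produced at the dilute (0.0675 M) anode.
With n = 2, Ecell = −(0.0592/2)·log([dilute]/[conc]) = −(0.0592/2)·log(0.0675/0.84) = +0.032 V.

0.032 V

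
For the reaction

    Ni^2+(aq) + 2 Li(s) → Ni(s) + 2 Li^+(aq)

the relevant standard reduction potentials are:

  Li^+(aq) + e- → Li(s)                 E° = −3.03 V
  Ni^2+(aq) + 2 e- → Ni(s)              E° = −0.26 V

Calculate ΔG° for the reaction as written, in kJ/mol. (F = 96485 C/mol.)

−535 kJ/mol

In the reaction as written Ni^2+(aq) is reduced, so the Ni²⁺/Ni couple is the cathode and Li⁺/Li is the anode.
E°cell = −0.26 − (−3.03) = +2.77 V; balancing electrons gives n = 2.
ΔG° = −nFE°cell = −(2)(96485)(+2.77) J/mol = −535 kJ/mol.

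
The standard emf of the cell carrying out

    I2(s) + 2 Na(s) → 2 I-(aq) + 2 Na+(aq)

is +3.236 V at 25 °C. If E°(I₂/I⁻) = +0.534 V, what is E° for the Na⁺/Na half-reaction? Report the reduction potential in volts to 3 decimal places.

In the reaction as written the I₂/I⁻ couple is reduced (cathode) and Na⁺/Na is oxidized (anode), so E°cell = E°(I₂/I⁻) − E°(Na⁺/Na).
E°(Na⁺/Na) = E°(cathode) − E°cell = +0.534 − (+3.236) = −2.702 V.

−2.702 V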